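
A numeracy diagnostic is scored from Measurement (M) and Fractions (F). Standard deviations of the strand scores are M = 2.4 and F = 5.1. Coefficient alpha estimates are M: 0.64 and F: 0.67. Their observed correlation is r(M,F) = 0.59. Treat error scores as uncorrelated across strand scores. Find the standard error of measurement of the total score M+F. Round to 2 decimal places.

Var(total) = 31.77 + 14.4432 = 46.2132.
True-score variance = 21.1131 + 14.4432 = 35.5563, so reliability = 0.7694.
Error variance = 46.2132 − 35.5563 = 10.6569; SEM = √10.6569 = 3.26.

3.26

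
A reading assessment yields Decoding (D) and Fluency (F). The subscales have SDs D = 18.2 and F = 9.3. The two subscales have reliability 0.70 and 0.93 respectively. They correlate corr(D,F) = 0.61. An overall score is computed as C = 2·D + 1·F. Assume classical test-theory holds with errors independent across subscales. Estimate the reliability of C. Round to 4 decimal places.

0.7788

Var(C) = 2²·18.2² + 9.3² + 2·[2·18.2·9.3·0.61] = 1411.45 + 412.994 = 1824.44.
Because errors are independent across components, Cov(Tᵢ,Tⱼ) = Cov(Xᵢ,Xⱼ); the off-diagonal part of the true-score variance is the same as above.
True-score variance = [2²·18.2²·0.70 + 9.3²·0.93] + 412.994 = 1007.91 + 412.994 = 1420.9.
Reliability = 1420.9 / 1824.44 = 0.7788.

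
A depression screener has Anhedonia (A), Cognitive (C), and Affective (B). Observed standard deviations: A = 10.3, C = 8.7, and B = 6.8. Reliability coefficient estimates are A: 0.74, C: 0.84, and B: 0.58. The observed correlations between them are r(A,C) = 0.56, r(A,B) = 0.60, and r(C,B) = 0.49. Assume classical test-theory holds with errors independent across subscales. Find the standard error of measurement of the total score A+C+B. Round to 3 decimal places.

7.689

Var(total) = 228.02 + 242.388 = 470.408.
True-score variance = 168.905 + 242.388 = 411.293, so reliability = 0.8743.
Error variance = 470.408 − 411.293 = 59.1146; SEM = √59.1146 = 7.689.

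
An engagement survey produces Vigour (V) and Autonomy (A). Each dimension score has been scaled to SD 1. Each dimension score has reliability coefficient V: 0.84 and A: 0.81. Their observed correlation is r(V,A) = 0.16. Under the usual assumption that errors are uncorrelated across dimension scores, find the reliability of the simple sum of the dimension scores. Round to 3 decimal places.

Var(V+A) = 2 + 2·[0.16] = 2 + 0.32 = 2.32.
With uncorrelated errors the cross-covariances are all true-score covariance, so they carry over unchanged; only the diagonal terms shrink to ρᵢσᵢ².
True-score variance = [0.84 + 0.81] + 0.32 = 1.65 + 0.32 = 1.97.
Reliability = 1.97 / 2.32 = 0.849.

0.849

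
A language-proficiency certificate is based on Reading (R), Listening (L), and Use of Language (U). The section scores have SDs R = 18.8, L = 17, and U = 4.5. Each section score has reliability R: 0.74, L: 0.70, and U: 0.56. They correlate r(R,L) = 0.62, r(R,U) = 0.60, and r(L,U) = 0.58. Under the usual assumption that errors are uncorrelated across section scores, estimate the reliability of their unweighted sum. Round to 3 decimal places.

Var(R+L+U) = 18.8² + 17² + 4.5² + 2·[18.8·17·0.62 + 18.8·4.5·0.60 + 17·4.5·0.58] = 662.69 + 586.564 = 1249.25.
Under uncorrelated errors the observed covariances equal the true-score covariances, so only the own-variance terms attenuate.
True-score variance = [18.8²·0.74 + 17²·0.70 + 4.5²·0.56] + 586.564 = 475.186 + 586.564 = 1061.75.
Reliability = 1061.75 / 1249.25 = 0.850.

0.850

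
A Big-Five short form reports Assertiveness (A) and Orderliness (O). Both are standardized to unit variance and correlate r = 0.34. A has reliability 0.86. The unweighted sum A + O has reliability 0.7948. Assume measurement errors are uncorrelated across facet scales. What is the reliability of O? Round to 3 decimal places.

0.590

Var(A+O) = 2 + 2·0.34 = 2.680.
True-score variance = ρ_A + ρ_O + 2·0.34, so 0.7948 = (0.86 + ρ_O + 0.68) / 2.680.
ρ_O = 0.7948·2.680 − 0.86 − 0.68 = 0.590.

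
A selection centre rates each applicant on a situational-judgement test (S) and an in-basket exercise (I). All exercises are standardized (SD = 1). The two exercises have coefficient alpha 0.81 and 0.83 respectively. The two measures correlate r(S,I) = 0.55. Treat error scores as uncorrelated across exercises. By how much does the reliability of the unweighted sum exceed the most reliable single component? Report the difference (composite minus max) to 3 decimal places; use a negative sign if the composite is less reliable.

0.054

Var(sum) = 2 + 1.1 = 3.1; true-score variance = 1.64 + 1.1 = 2.74; composite reliability = 0.8839.
Max component reliability = 0.8300.
Difference = 0.8839 − 0.8300 = 0.054.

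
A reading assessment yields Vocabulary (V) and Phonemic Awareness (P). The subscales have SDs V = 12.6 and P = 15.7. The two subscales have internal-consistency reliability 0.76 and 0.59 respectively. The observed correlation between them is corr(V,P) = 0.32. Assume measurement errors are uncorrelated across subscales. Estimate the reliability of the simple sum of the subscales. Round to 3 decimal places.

0.738

Var(V+P) = 12.6² + 15.7² + 2·[12.6·15.7·0.32] = 405.25 + 126.605 = 531.855.
With uncorrelated errors the cross-covariances are all true-score covariance, so they carry over unchanged; only the diagonal terms shrink to ρᵢσᵢ².
True-score variance = [12.6²·0.76 + 15.7²·0.59] + 126.605 = 266.087 + 126.605 = 392.691.
Reliability = 392.691 / 531.855 = 0.738.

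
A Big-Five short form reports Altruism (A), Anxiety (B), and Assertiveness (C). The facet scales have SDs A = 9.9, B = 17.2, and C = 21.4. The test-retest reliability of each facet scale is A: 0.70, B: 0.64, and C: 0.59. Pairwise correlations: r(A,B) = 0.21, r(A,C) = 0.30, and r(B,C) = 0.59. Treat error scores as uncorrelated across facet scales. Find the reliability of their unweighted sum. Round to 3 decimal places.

0.782

Var(A+B+C) = 9.9² + 17.2² + 21.4² + 2·[9.9·17.2·0.21 + 9.9·21.4·0.30 + 17.2·21.4·0.59] = 851.81 + 632.968 = 1484.78.
Under uncorrelated errors the observed covariances equal the true-score covariances, so only the own-variance terms attenuate.
True-score variance = [9.9²·0.70 + 17.2²·0.64 + 21.4²·0.59] + 632.968 = 528.141 + 632.968 = 1161.11.
Reliability = 1161.11 / 1484.78 = 0.782.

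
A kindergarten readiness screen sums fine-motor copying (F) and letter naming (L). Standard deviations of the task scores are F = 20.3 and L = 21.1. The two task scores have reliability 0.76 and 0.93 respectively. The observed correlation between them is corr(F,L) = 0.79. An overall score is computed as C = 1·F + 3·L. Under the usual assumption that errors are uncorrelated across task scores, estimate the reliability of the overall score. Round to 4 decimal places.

0.9412

Var(C) = 20.3² + 3²·21.1² + 2·[3·20.3·21.1·0.79] = 4418.98 + 2030.28 = 6449.26.
Because errors are independent across components, Cov(Tᵢ,Tⱼ) = Cov(Xᵢ,Xⱼ); the off-diagonal part of the true-score variance is the same as above.
True-score variance = [20.3²·0.76 + 3²·21.1²·0.93] + 2030.28 = 4039.6 + 2030.28 = 6069.88.
Reliability = 6069.88 / 6449.26 = 0.9412.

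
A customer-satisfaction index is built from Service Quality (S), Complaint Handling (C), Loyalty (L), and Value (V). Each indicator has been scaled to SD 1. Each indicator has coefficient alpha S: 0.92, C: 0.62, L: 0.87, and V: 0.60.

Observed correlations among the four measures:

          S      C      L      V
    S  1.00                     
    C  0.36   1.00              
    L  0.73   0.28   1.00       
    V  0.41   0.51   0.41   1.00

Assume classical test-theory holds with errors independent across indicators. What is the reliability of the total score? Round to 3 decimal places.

0.895

Var(S+C+L+V) = 4 + 2·[0.36 + 0.73 + 0.41 + 0.28 + 0.51 + 0.41] = 4 + 5.4 = 9.4.
With uncorrelated errors the cross-covariances are all true-score covariance, so they carry over unchanged; only the diagonal terms shrink to ρᵢσᵢ².
True-score variance = [0.92 + 0.62 + 0.87 + 0.60] + 5.4 = 3.01 + 5.4 = 8.41.
Reliability = 8.41 / 9.4 = 0.895.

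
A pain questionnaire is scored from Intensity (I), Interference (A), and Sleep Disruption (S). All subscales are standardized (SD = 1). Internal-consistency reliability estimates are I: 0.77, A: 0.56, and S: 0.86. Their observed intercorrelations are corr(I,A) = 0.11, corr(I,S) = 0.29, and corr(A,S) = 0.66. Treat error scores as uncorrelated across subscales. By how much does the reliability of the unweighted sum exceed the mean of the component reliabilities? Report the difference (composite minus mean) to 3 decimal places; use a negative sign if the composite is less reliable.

Var(sum) = 3 + 2.12 = 5.12; true-score variance = 2.19 + 2.12 = 4.31; composite reliability = 0.8418.
Mean component reliability = 0.7300.
Difference = 0.8418 − 0.7300 = 0.112.

0.112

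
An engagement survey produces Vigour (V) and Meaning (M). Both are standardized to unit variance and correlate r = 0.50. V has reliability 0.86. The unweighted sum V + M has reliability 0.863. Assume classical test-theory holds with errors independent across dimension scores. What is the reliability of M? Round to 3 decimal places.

0.729

Var(V+M) = 2 + 2·0.50 = 3.000.
True-score variance = ρ_V + ρ_M + 2·0.50, so 0.863 = (0.86 + ρ_M + 1.00) / 3.000.
ρ_M = 0.863·3.000 − 0.86 − 1.00 = 0.729.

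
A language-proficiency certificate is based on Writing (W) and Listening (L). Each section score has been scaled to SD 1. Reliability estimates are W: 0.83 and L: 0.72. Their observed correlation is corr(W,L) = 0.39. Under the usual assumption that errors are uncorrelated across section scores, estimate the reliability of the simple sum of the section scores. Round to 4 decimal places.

Var(W+L) = 2 + 2·[0.39] = 2 + 0.78 = 2.78.
Under uncorrelated errors the observed covariances equal the true-score covariances, so only the own-variance terms attenuate.
True-score variance = [0.83 + 0.72] + 0.78 = 1.55 + 0.78 = 2.33.
Reliability = 2.33 / 2.78 = 0.8381.

0.8381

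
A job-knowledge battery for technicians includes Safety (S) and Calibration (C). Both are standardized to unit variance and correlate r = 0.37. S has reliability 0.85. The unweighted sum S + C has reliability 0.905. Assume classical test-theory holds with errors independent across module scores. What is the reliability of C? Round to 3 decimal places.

0.890

Var(S+C) = 2 + 2·0.37 = 2.740.
True-score variance = ρ_S + ρ_C + 2·0.37, so 0.905 = (0.85 + ρ_C + 0.74) / 2.740.
ρ_C = 0.905·2.740 − 0.85 − 0.74 = 0.890.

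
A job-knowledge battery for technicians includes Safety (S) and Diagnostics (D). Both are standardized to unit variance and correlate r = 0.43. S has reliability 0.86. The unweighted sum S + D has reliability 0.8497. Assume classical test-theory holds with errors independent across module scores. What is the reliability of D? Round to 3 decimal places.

Var(S+D) = 2 + 2·0.43 = 2.860.
True-score variance = ρ_S + ρ_D + 2·0.43, so 0.8497 = (0.86 + ρ_D + 0.86) / 2.860.
ρ_D = 0.8497·2.860 − 0.86 − 0.86 = 0.710.

0.710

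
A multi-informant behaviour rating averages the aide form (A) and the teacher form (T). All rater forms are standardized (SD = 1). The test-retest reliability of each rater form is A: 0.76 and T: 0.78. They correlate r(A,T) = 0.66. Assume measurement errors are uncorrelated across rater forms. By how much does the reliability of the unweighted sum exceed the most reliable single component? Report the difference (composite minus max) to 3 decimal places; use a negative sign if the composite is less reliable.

0.081

Var(sum) = 2 + 1.32 = 3.32; true-score variance = 1.54 + 1.32 = 2.86; composite reliability = 0.8614.
Max component reliability = 0.7800.
Difference = 0.8614 − 0.7800 = 0.081.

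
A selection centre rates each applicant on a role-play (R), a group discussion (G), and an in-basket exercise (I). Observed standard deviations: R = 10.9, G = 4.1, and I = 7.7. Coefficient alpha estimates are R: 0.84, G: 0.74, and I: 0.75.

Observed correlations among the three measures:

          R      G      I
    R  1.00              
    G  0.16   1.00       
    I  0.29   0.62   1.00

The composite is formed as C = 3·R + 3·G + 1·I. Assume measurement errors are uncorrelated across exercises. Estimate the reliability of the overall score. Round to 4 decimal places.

Var(C) = 3²·10.9² + 3²·4.1² + 7.7² + 2·[9·10.9·4.1·0.16 + 3·10.9·7.7·0.29 + 3·4.1·7.7·0.62] = 1279.87 + 392.186 = 1672.06.
Under uncorrelated errors the observed covariances equal the true-score covariances, so only the own-variance terms attenuate.
True-score variance = [3²·10.9²·0.84 + 3²·4.1²·0.74 + 7.7²·0.75] + 392.186 = 1054.63 + 392.186 = 1446.81.
Reliability = 1446.81 / 1672.06 = 0.8653.

0.8653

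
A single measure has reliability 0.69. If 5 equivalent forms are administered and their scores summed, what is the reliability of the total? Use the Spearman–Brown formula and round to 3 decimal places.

0.918

ρ_k = kρ / (1 + (k−1)ρ) = 5·0.69 / (1 + 4·0.69) = 3.450 / 3.760 = 0.918.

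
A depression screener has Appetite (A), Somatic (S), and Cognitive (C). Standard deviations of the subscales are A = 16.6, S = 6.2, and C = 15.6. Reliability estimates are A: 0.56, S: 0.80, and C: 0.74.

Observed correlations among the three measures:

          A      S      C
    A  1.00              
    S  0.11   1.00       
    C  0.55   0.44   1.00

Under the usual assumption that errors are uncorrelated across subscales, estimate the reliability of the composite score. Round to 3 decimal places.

0.798

Var(A+S+C) = 16.6² + 6.2² + 15.6² + 2·[16.6·6.2·0.11 + 16.6·15.6·0.55 + 6.2·15.6·0.44] = 557.36 + 392.612 = 949.972.
Under uncorrelated errors the observed covariances equal the true-score covariances, so only the own-variance terms attenuate.
True-score variance = [16.6²·0.56 + 6.2²·0.80 + 15.6²·0.74] + 392.612 = 365.152 + 392.612 = 757.764.
Reliability = 757.764 / 949.972 = 0.798.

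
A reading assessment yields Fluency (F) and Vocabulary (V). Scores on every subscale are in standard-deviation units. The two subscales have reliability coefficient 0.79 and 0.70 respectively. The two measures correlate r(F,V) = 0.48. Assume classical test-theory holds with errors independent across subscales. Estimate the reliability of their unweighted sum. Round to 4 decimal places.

Var(F+V) = 2 + 2·[0.48] = 2 + 0.96 = 2.96.
Under uncorrelated errors the observed covariances equal the true-score covariances, so only the own-variance terms attenuate.
True-score variance = [0.79 + 0.70] + 0.96 = 1.49 + 0.96 = 2.45.
Reliability = 2.45 / 2.96 = 0.8277.

0.8277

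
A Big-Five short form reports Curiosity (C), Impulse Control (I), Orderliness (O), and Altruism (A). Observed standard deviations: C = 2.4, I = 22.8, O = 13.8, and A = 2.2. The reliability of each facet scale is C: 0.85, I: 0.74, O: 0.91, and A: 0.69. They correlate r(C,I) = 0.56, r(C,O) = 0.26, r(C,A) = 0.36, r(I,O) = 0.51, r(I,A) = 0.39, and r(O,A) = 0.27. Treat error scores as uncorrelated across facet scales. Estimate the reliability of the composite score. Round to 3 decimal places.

0.869

Var(C+I+O+A) = 2.4² + 22.8² + 13.8² + 2.2² + 2·[2.4·22.8·0.56 + 2.4·13.8·0.26 + 2.4·2.2·0.36 + 22.8·13.8·0.51 + 22.8·2.2·0.39 + 13.8·2.2·0.27] = 720.88 + 458.762 = 1179.64.
Under uncorrelated errors the observed covariances equal the true-score covariances, so only the own-variance terms attenuate.
True-score variance = [2.4²·0.85 + 22.8²·0.74 + 13.8²·0.91 + 2.2²·0.69] + 458.762 = 566.218 + 458.762 = 1024.98.
Reliability = 1024.98 / 1179.64 = 0.869.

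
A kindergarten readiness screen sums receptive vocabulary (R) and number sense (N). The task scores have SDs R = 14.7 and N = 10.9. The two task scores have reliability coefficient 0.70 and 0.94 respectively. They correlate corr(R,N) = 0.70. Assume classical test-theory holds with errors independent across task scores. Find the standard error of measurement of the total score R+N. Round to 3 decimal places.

8.483

Var(total) = 334.9 + 224.322 = 559.222.
True-score variance = 262.944 + 224.322 = 487.266, so reliability = 0.8713.
Error variance = 559.222 − 487.266 = 71.9556; SEM = √71.9556 = 8.483.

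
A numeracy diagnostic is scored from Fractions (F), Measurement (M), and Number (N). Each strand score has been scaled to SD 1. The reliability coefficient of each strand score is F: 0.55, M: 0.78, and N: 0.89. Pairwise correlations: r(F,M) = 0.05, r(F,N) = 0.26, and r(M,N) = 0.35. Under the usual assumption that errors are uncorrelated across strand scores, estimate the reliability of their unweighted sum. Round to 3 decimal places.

0.819

Var(F+M+N) = 3 + 2·[0.05 + 0.26 + 0.35] = 3 + 1.32 = 4.32.
Because errors are independent across components, Cov(Tᵢ,Tⱼ) = Cov(Xᵢ,Xⱼ); the off-diagonal part of the true-score variance is the same as above.
True-score variance = [0.55 + 0.78 + 0.89] + 1.32 = 2.22 + 1.32 = 3.54.
Reliability = 3.54 / 4.32 = 0.819.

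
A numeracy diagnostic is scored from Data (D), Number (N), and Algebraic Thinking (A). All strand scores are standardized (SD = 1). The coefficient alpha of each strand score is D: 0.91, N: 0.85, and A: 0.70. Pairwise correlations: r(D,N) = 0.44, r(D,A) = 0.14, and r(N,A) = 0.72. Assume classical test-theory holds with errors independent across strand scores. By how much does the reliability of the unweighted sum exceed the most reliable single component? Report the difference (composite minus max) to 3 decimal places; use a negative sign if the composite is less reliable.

Var(sum) = 3 + 2.6 = 5.6; true-score variance = 2.46 + 2.6 = 5.06; composite reliability = 0.9036.
Max component reliability = 0.9100.
Difference = 0.9036 − 0.9100 = -0.006.

-0.006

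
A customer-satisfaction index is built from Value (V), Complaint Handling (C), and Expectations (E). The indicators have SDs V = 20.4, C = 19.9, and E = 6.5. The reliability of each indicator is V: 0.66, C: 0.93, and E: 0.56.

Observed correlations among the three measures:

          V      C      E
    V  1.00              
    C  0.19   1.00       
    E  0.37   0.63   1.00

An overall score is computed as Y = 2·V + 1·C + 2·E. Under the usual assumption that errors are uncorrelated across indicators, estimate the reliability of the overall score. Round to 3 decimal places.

0.795

Var(Y) = 2²·20.4² + 19.9² + 2²·6.5² + 2·[2·20.4·19.9·0.19 + 4·20.4·6.5·0.37 + 2·19.9·6.5·0.63] = 2229.65 + 1026.99 = 3256.64.
With uncorrelated errors the cross-covariances are all true-score covariance, so they carry over unchanged; only the diagonal terms shrink to ρᵢσᵢ².
True-score variance = [2²·20.4²·0.66 + 19.9²·0.93 + 2²·6.5²·0.56] + 1026.99 = 1561.59 + 1026.99 = 2588.58.
Reliability = 2588.58 / 3256.64 = 0.795.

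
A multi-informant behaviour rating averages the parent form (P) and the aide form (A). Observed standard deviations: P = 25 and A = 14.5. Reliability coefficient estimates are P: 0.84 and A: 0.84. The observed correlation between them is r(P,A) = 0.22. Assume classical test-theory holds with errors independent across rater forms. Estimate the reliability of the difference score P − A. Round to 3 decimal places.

0.802

Var(P−A) = 25² + 14.5² − 2·25·14.5·0.22 = 835.25 − 159.5 = 675.75.
Under uncorrelated errors the observed covariances equal the true-score covariances, so only the own-variance terms attenuate.
True-score variance = [25²·0.84 + 14.5²·0.84] − 159.5 = 701.61 − 159.5 = 542.11.
Reliability = 542.11 / 675.75 = 0.802.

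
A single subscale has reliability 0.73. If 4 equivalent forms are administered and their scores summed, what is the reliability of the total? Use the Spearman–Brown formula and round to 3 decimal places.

ρ_k = kρ / (1 + (k−1)ρ) = 4·0.73 / (1 + 3·0.73) = 2.920 / 3.190 = 0.915.

0.915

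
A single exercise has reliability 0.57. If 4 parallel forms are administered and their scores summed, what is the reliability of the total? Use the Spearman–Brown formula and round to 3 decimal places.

ρ_k = kρ / (1 + (k−1)ρ) = 4·0.57 / (1 + 3·0.57) = 2.280 / 2.710 = 0.841.

0.841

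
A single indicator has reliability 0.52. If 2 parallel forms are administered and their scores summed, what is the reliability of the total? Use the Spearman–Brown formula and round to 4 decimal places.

ρ_k = kρ / (1 + (k−1)ρ) = 2·0.52 / (1 + 1·0.52) = 1.040 / 1.520 = 0.6842.

0.6842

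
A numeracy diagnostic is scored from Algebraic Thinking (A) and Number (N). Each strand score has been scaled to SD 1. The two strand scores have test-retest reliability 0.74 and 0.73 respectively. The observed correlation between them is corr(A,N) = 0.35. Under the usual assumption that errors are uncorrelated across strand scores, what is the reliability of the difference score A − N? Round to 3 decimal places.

0.592

Var(A−N) = 1 + 1 − 2·0.35 = 2 − 0.7 = 1.3.
Because errors are independent across components, Cov(Tᵢ,Tⱼ) = Cov(Xᵢ,Xⱼ); the off-diagonal part of the true-score variance is the same as above.
True-score variance = [0.74 + 0.73] − 0.7 = 1.47 − 0.7 = 0.77.
Reliability = 0.77 / 1.3 = 0.592.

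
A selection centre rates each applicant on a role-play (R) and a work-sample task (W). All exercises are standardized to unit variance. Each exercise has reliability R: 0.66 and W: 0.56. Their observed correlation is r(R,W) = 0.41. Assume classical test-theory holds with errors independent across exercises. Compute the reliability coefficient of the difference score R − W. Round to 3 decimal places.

Var(R−W) = 1 + 1 − 2·0.41 = 2 − 0.82 = 1.18.
Under uncorrelated errors the observed covariances equal the true-score covariances, so only the own-variance terms attenuate.
True-score variance = [0.66 + 0.56] − 0.82 = 1.22 − 0.82 = 0.4.
Reliability = 0.4 / 1.18 = 0.339.

0.339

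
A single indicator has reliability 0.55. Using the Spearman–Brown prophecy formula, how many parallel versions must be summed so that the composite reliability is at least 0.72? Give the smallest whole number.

k ≥ ρ*(1−ρ₁)/(ρ₁(1−ρ*)) = 0.72·0.45 / (0.55·0.28) = 2.104.
Smallest integer k = 3.

3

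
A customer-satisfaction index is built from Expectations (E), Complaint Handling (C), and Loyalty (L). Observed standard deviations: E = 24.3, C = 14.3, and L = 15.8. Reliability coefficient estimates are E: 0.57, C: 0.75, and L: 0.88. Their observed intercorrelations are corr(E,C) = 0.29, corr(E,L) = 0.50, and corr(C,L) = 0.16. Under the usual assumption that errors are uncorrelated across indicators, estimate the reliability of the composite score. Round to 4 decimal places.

0.8032

Var(E+C+L) = 24.3² + 14.3² + 15.8² + 2·[24.3·14.3·0.29 + 24.3·15.8·0.50 + 14.3·15.8·0.16] = 1044.62 + 657.785 = 1702.41.
Under uncorrelated errors the observed covariances equal the true-score covariances, so only the own-variance terms attenuate.
True-score variance = [24.3²·0.57 + 14.3²·0.75 + 15.8²·0.88] + 657.785 = 709.63 + 657.785 = 1367.41.
Reliability = 1367.41 / 1702.41 = 0.8032.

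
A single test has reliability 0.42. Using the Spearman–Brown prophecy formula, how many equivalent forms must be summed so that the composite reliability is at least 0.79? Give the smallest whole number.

6

k ≥ ρ*(1−ρ₁)/(ρ₁(1−ρ*)) = 0.79·0.58 / (0.42·0.21) = 5.195.
Smallest integer k = 6.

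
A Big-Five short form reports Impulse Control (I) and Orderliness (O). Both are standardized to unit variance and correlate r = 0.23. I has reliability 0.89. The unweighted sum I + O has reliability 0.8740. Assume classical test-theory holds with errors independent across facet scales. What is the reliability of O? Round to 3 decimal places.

Var(I+O) = 2 + 2·0.23 = 2.460.
True-score variance = ρ_I + ρ_O + 2·0.23, so 0.8740 = (0.89 + ρ_O + 0.46) / 2.460.
ρ_O = 0.8740·2.460 − 0.89 − 0.46 = 0.800.

0.800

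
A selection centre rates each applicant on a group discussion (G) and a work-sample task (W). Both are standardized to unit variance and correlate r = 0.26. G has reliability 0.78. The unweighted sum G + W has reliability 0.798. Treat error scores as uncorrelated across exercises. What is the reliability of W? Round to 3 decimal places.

0.711

Var(G+W) = 2 + 2·0.26 = 2.520.
True-score variance = ρ_G + ρ_W + 2·0.26, so 0.798 = (0.78 + ρ_W + 0.52) / 2.520.
ρ_W = 0.798·2.520 − 0.78 − 0.52 = 0.711.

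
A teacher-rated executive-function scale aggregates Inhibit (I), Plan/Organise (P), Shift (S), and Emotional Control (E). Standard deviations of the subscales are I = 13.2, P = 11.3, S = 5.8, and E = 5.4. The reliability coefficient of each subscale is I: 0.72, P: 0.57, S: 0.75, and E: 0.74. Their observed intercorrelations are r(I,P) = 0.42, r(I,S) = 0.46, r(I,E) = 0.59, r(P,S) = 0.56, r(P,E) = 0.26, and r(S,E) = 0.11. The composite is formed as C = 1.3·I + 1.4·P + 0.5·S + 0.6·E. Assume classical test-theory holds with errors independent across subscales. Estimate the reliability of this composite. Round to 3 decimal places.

0.802

Var(C) = 1.3²·13.2² + 1.4²·11.3² + 0.5²·5.8² + 0.6²·5.4² + 2·[1.82·13.2·11.3·0.42 + 0.65·13.2·5.8·0.46 + 0.78·13.2·5.4·0.59 + 0.7·11.3·5.8·0.56 + 0.84·11.3·5.4·0.26 + 0.3·5.8·5.4·0.11] = 563.646 + 419.529 = 983.174.
Under uncorrelated errors the observed covariances equal the true-score covariances, so only the own-variance terms attenuate.
True-score variance = [1.3²·13.2²·0.72 + 1.4²·11.3²·0.57 + 0.5²·5.8²·0.75 + 0.6²·5.4²·0.74] + 419.529 = 368.746 + 419.529 = 788.275.
Reliability = 788.275 / 983.174 = 0.802.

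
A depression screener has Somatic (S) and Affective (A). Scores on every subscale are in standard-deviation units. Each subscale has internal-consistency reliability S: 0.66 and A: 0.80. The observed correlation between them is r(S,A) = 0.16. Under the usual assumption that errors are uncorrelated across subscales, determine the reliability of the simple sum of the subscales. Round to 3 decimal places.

0.767

Var(S+A) = 2 + 2·[0.16] = 2 + 0.32 = 2.32.
With uncorrelated errors the cross-covariances are all true-score covariance, so they carry over unchanged; only the diagonal terms shrink to ρᵢσᵢ².
True-score variance = [0.66 + 0.80] + 0.32 = 1.46 + 0.32 = 1.78.
Reliability = 1.78 / 2.32 = 0.767.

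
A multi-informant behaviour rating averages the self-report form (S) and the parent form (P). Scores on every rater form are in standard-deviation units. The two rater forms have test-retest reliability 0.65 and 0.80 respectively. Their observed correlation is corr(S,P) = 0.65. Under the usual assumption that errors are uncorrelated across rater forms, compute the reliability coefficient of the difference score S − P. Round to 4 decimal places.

0.2143

Var(S−P) = 1 + 1 − 2·0.65 = 2 − 1.3 = 0.7.
Because errors are independent across components, Cov(Tᵢ,Tⱼ) = Cov(Xᵢ,Xⱼ); the off-diagonal part of the true-score variance is the same as above.
True-score variance = [0.65 + 0.80] − 1.3 = 1.45 − 1.3 = 0.15.
Reliability = 0.15 / 0.7 = 0.2143.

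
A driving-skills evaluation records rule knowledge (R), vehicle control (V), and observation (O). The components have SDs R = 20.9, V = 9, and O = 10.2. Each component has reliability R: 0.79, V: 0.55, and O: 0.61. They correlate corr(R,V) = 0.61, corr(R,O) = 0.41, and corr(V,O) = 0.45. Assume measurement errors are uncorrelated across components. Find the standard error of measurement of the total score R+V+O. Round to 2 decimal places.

12.99

Var(total) = 621.85 + 486.91 = 1108.76.
True-score variance = 453.094 + 486.91 = 940.004, so reliability = 0.8478.
Error variance = 1108.76 − 940.004 = 168.756; SEM = √168.756 = 12.99.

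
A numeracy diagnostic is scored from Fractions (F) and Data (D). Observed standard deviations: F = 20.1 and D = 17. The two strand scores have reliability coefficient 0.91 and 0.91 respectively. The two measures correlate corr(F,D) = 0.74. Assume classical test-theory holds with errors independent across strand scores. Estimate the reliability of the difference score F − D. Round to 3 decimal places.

Var(F−D) = 20.1² + 17² − 2·20.1·17·0.74 = 693.01 − 505.716 = 187.294.
Under uncorrelated errors the observed covariances equal the true-score covariances, so only the own-variance terms attenuate.
True-score variance = [20.1²·0.91 + 17²·0.91] − 505.716 = 630.639 − 505.716 = 124.923.
Reliability = 124.923 / 187.294 = 0.667.

0.667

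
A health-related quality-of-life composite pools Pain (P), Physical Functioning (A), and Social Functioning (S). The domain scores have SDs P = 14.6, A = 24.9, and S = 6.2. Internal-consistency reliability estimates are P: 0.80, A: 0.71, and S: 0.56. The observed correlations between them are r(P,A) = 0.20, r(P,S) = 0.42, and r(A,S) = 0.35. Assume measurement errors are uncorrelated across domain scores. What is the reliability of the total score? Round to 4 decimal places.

0.8007

Var(P+A+S) = 14.6² + 24.9² + 6.2² + 2·[14.6·24.9·0.20 + 14.6·6.2·0.42 + 24.9·6.2·0.35] = 871.61 + 329.519 = 1201.13.
Because errors are independent across components, Cov(Tᵢ,Tⱼ) = Cov(Xᵢ,Xⱼ); the off-diagonal part of the true-score variance is the same as above.
True-score variance = [14.6²·0.80 + 24.9²·0.71 + 6.2²·0.56] + 329.519 = 632.261 + 329.519 = 961.78.
Reliability = 961.78 / 1201.13 = 0.8007.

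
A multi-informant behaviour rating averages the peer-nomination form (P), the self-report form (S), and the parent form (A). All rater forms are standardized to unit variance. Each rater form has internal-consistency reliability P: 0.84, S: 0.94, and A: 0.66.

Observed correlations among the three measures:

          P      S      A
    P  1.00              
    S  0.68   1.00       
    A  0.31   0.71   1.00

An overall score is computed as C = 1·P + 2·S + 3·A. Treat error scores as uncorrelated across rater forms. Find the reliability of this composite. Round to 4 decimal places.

0.8723

Var(C) = 1 + 2² + 3² + 2·[2·0.68 + 3·0.31 + 6·0.71] = 14 + 13.1 = 27.1.
Under uncorrelated errors the observed covariances equal the true-score covariances, so only the own-variance terms attenuate.
True-score variance = [0.84 + 2²·0.94 + 3²·0.66] + 13.1 = 10.54 + 13.1 = 23.64.
Reliability = 23.64 / 27.1 = 0.8723.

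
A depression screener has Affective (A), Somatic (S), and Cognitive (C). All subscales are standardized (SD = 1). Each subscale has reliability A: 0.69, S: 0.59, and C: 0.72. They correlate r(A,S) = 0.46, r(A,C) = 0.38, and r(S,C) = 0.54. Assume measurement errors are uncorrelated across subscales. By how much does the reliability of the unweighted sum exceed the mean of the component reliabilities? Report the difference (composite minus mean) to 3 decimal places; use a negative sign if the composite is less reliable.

Var(sum) = 3 + 2.76 = 5.76; true-score variance = 2 + 2.76 = 4.76; composite reliability = 0.8264.
Mean component reliability = 0.6667.
Difference = 0.8264 − 0.6667 = 0.160.

0.160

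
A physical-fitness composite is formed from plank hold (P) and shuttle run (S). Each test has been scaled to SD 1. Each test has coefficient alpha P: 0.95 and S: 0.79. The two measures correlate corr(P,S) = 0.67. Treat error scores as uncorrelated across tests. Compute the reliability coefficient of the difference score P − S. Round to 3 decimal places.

Var(P−S) = 1 + 1 − 2·0.67 = 2 − 1.34 = 0.66.
Because errors are independent across components, Cov(Tᵢ,Tⱼ) = Cov(Xᵢ,Xⱼ); the off-diagonal part of the true-score variance is the same as above.
True-score variance = [0.95 + 0.79] − 1.34 = 1.74 − 1.34 = 0.4.
Reliability = 0.4 / 0.66 = 0.606.

0.606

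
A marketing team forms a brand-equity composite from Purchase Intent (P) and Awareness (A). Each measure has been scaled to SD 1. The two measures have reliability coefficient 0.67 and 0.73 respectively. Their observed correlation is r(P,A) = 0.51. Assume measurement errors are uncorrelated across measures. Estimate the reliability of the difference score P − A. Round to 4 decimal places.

Var(P−A) = 1 + 1 − 2·0.51 = 2 − 1.02 = 0.98.
Because errors are independent across components, Cov(Tᵢ,Tⱼ) = Cov(Xᵢ,Xⱼ); the off-diagonal part of the true-score variance is the same as above.
True-score variance = [0.67 + 0.73] − 1.02 = 1.4 − 1.02 = 0.38.
Reliability = 0.38 / 0.98 = 0.3878.

0.3878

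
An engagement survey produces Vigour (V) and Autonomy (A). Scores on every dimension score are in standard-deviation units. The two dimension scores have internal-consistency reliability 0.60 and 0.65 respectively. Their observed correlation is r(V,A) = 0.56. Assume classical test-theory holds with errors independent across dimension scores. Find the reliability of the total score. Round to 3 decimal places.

0.760

Var(V+A) = 2 + 2·[0.56] = 2 + 1.12 = 3.12.
With uncorrelated errors the cross-covariances are all true-score covariance, so they carry over unchanged; only the diagonal terms shrink to ρᵢσᵢ².
True-score variance = [0.60 + 0.65] + 1.12 = 1.25 + 1.12 = 2.37.
Reliability = 2.37 / 3.12 = 0.760.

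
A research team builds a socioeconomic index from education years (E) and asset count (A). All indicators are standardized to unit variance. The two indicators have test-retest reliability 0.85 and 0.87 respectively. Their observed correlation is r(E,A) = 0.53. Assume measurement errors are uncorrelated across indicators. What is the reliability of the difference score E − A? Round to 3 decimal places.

Var(E−A) = 1 + 1 − 2·0.53 = 2 − 1.06 = 0.94.
Because errors are independent across components, Cov(Tᵢ,Tⱼ) = Cov(Xᵢ,Xⱼ); the off-diagonal part of the true-score variance is the same as above.
True-score variance = [0.85 + 0.87] − 1.06 = 1.72 − 1.06 = 0.66.
Reliability = 0.66 / 0.94 = 0.702.

0.702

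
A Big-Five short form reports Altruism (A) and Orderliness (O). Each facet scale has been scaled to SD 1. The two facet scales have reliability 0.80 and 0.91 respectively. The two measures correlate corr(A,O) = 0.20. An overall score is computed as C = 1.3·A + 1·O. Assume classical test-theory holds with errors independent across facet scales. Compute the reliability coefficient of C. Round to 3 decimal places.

0.867

Var(C) = 1.3² + 1 + 2·[1.3·0.20] = 2.69 + 0.52 = 3.21.
Under uncorrelated errors the observed covariances equal the true-score covariances, so only the own-variance terms attenuate.
True-score variance = [1.3²·0.80 + 0.91] + 0.52 = 2.262 + 0.52 = 2.782.
Reliability = 2.782 / 3.21 = 0.867.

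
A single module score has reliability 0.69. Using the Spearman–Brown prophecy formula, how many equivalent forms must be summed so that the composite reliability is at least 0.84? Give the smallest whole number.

3

k ≥ ρ*(1−ρ₁)/(ρ₁(1−ρ*)) = 0.84·0.31 / (0.69·0.16) = 2.359.
Smallest integer k = 3.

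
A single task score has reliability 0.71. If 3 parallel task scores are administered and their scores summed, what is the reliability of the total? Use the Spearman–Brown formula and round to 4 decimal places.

ρ_k = kρ / (1 + (k−1)ρ) = 3·0.71 / (1 + 2·0.71) = 2.130 / 2.420 = 0.8802.

0.8802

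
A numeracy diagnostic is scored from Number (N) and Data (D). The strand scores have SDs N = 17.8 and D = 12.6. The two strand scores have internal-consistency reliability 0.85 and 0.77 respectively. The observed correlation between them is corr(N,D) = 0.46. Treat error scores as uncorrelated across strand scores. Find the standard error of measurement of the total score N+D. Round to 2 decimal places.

9.17

Var(total) = 475.6 + 206.338 = 681.938.
True-score variance = 391.559 + 206.338 = 597.897, so reliability = 0.8768.
Error variance = 681.938 − 597.897 = 84.0408; SEM = √84.0408 = 9.17.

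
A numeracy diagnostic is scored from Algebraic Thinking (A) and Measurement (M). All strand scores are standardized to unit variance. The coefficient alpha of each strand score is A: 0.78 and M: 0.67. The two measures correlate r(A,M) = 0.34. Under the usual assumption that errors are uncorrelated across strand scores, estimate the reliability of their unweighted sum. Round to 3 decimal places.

0.795

Var(A+M) = 2 + 2·[0.34] = 2 + 0.68 = 2.68.
With uncorrelated errors the cross-covariances are all true-score covariance, so they carry over unchanged; only the diagonal terms shrink to ρᵢσᵢ².
True-score variance = [0.78 + 0.67] + 0.68 = 1.45 + 0.68 = 2.13.
Reliability = 2.13 / 2.68 = 0.795.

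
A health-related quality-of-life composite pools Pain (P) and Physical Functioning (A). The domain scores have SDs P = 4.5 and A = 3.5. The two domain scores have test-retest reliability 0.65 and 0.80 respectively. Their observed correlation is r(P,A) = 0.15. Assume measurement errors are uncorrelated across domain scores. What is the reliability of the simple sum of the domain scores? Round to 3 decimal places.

Var(P+A) = 4.5² + 3.5² + 2·[4.5·3.5·0.15] = 32.5 + 4.725 = 37.225.
Under uncorrelated errors the observed covariances equal the true-score covariances, so only the own-variance terms attenuate.
True-score variance = [4.5²·0.65 + 3.5²·0.80] + 4.725 = 22.9625 + 4.725 = 27.6875.
Reliability = 27.6875 / 37.225 = 0.744.

0.744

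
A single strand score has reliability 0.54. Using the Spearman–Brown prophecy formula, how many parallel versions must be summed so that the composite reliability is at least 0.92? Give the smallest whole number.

k ≥ ρ*(1−ρ₁)/(ρ₁(1−ρ*)) = 0.92·0.46 / (0.54·0.08) = 9.796.
Smallest integer k = 10.

10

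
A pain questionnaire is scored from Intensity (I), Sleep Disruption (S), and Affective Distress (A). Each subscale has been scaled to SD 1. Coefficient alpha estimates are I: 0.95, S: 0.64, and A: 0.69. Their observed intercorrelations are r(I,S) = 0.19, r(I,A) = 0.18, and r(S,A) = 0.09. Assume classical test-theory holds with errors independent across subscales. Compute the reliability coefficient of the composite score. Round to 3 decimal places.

0.816

Var(I+S+A) = 3 + 2·[0.19 + 0.18 + 0.09] = 3 + 0.92 = 3.92.
With uncorrelated errors the cross-covariances are all true-score covariance, so they carry over unchanged; only the diagonal terms shrink to ρᵢσᵢ².
True-score variance = [0.95 + 0.64 + 0.69] + 0.92 = 2.28 + 0.92 = 3.2.
Reliability = 3.2 / 3.92 = 0.816.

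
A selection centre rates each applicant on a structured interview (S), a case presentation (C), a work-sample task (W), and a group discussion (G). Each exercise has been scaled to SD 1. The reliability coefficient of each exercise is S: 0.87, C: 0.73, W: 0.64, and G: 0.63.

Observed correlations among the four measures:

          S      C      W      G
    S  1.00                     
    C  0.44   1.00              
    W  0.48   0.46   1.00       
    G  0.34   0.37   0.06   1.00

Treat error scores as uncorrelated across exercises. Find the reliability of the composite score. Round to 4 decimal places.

0.8639

Var(S+C+W+G) = 4 + 2·[0.44 + 0.48 + 0.34 + 0.46 + 0.37 + 0.06] = 4 + 4.3 = 8.3.
Because errors are independent across components, Cov(Tᵢ,Tⱼ) = Cov(Xᵢ,Xⱼ); the off-diagonal part of the true-score variance is the same as above.
True-score variance = [0.87 + 0.73 + 0.64 + 0.63] + 4.3 = 2.87 + 4.3 = 7.17.
Reliability = 7.17 / 8.3 = 0.8639.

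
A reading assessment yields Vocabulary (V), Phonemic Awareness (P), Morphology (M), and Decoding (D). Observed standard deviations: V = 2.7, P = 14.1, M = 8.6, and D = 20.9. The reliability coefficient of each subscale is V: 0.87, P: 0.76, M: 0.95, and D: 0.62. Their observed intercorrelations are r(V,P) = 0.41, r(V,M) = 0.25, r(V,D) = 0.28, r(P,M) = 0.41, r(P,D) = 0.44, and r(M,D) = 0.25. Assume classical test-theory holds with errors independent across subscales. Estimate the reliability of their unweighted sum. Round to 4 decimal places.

Var(V+P+M+D) = 2.7² + 14.1² + 8.6² + 20.9² + 2·[2.7·14.1·0.41 + 2.7·8.6·0.25 + 2.7·20.9·0.28 + 14.1·8.6·0.41 + 14.1·20.9·0.44 + 8.6·20.9·0.25] = 716.87 + 523.059 = 1239.93.
Under uncorrelated errors the observed covariances equal the true-score covariances, so only the own-variance terms attenuate.
True-score variance = [2.7²·0.87 + 14.1²·0.76 + 8.6²·0.95 + 20.9²·0.62] + 523.059 = 498.522 + 523.059 = 1021.58.
Reliability = 1021.58 / 1239.93 = 0.8239.

0.8239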